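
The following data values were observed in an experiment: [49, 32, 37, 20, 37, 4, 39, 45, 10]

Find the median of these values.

37

Step 1: Sort the data in ascending order: [4, 10, 20, 32, 37, 37, 39, 45, 49]
Step 2: The number of values is n = 9.
Step 3: Since n is odd, the median is the middle value at position 5: 37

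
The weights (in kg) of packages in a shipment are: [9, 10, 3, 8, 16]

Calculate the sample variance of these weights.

21.7

Step 1: Compute the mean: (9 + 10 + 3 + 8 + 16) / 5 = 9.2
Step 2: Compute squared deviations from the mean:
  (9 - 9.2)^2 = 0.04
  (10 - 9.2)^2 = 0.64
  (3 - 9.2)^2 = 38.44
  (8 - 9.2)^2 = 1.44
  (16 - 9.2)^2 = 46.24
Step 3: Sum of squared deviations = 86.8
Step 4: Sample variance = 86.8 / 4 = 21.7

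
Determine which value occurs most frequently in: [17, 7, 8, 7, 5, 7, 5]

7

Step 1: Count the frequency of each value:
  5: appears 2 time(s)
  7: appears 3 time(s)
  8: appears 1 time(s)
  17: appears 1 time(s)
Step 2: The value 7 appears most frequently (3 times).
Step 3: Mode = 7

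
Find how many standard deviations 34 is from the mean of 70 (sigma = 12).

-3

Step 1: Recall the z-score formula: z = (x - mu) / sigma
Step 2: Substitute values: z = (34 - 70) / 12
Step 3: z = -36 / 12 = -3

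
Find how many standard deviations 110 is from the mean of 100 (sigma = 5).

2

Step 1: Recall the z-score formula: z = (x - mu) / sigma
Step 2: Substitute values: z = (110 - 100) / 5
Step 3: z = 10 / 5 = 2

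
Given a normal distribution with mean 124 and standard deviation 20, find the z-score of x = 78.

-2.3

Step 1: Recall the z-score formula: z = (x - mu) / sigma
Step 2: Substitute values: z = (78 - 124) / 20
Step 3: z = -46 / 20 = -2.3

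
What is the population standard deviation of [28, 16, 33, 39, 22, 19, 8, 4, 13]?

10.8707

Step 1: Compute the mean: 20.2222
Step 2: Sum of squared deviations from the mean: 1063.5556
Step 3: Population variance = 1063.5556 / 9 = 118.1728
Step 4: Standard deviation = sqrt(118.1728) = 10.8707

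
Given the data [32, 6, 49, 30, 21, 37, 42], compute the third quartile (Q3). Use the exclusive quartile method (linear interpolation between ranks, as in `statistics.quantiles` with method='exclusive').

42

Step 1: Sort the data: [6, 21, 30, 32, 37, 42, 49]
Step 2: n = 7
Step 3: Using the exclusive quartile method:
  Q1 = 21
  Q2 (median) = 32
  Q3 = 42
  IQR = Q3 - Q1 = 42 - 21 = 21
Step 4: Q3 = 42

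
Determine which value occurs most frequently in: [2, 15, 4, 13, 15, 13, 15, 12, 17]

15

Step 1: Count the frequency of each value:
  2: appears 1 time(s)
  4: appears 1 time(s)
  12: appears 1 time(s)
  13: appears 2 time(s)
  15: appears 3 time(s)
  17: appears 1 time(s)
Step 2: The value 15 appears most frequently (3 times).
Step 3: Mode = 15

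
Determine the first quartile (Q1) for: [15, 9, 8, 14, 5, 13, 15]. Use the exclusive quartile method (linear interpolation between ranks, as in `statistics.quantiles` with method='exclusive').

8

Step 1: Sort the data: [5, 8, 9, 13, 14, 15, 15]
Step 2: n = 7
Step 3: Using the exclusive quartile method:
  Q1 = 8
  Q2 (median) = 13
  Q3 = 15
  IQR = Q3 - Q1 = 15 - 8 = 7
Step 4: Q1 = 8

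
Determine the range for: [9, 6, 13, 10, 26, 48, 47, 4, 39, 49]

45

Step 1: Identify the maximum value: max = 49
Step 2: Identify the minimum value: min = 4
Step 3: Range = max - min = 49 - 4 = 45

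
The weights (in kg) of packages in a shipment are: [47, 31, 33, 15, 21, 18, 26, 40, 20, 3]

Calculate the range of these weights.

44

Step 1: Identify the maximum value: max = 47
Step 2: Identify the minimum value: min = 3
Step 3: Range = max - min = 47 - 3 = 44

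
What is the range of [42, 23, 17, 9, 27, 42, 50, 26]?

41

Step 1: Identify the maximum value: max = 50
Step 2: Identify the minimum value: min = 9
Step 3: Range = max - min = 50 - 9 = 41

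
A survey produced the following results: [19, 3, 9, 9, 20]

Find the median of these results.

9

Step 1: Sort the data in ascending order: [3, 9, 9, 19, 20]
Step 2: The number of values is n = 5.
Step 3: Since n is odd, the median is the middle value at position 3: 9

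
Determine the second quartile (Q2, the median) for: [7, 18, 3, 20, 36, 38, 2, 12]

15

Step 1: Sort the data: [2, 3, 7, 12, 18, 20, 36, 38]
Step 2: n = 8
Step 3: Q2 is the median. Since n is even, it is the average of the values at positions 4 and 5:
  Q2 = (12 + 18) / 2 = 15
Step 4: Q2 = 15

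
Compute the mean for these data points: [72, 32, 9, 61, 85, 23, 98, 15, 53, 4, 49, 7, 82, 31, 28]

43.2667

Step 1: Sum all values: 72 + 32 + 9 + 61 + 85 + 23 + 98 + 15 + 53 + 4 + 49 + 7 + 82 + 31 + 28 = 649
Step 2: Count the number of values: n = 15
Step 3: Mean = sum / n = 649 / 15 = 43.2667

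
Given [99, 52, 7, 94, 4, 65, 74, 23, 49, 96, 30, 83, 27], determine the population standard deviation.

32.528

Step 1: Compute the mean: 54.0769
Step 2: Sum of squared deviations from the mean: 13754.9231
Step 3: Population variance = 13754.9231 / 13 = 1058.071
Step 4: Standard deviation = sqrt(1058.071) = 32.528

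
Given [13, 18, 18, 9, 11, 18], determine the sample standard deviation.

4.0373

Step 1: Compute the mean: 14.5
Step 2: Sum of squared deviations from the mean: 81.5
Step 3: Sample variance = 81.5 / 5 = 16.3
Step 4: Standard deviation = sqrt(16.3) = 4.0373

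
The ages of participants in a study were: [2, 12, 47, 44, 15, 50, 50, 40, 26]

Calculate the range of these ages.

48

Step 1: Identify the maximum value: max = 50
Step 2: Identify the minimum value: min = 2
Step 3: Range = max - min = 50 - 2 = 48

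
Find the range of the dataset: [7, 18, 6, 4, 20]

16

Step 1: Identify the maximum value: max = 20
Step 2: Identify the minimum value: min = 4
Step 3: Range = max - min = 20 - 4 = 16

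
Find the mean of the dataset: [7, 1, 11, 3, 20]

8.4

Step 1: Sum all values: 7 + 1 + 11 + 3 + 20 = 42
Step 2: Count the number of values: n = 5
Step 3: Mean = sum / n = 42 / 5 = 8.4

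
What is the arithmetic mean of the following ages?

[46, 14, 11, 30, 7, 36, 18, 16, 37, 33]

24.8

Step 1: Sum all values: 46 + 14 + 11 + 30 + 7 + 36 + 18 + 16 + 37 + 33 = 248
Step 2: Count the number of values: n = 10
Step 3: Mean = sum / n = 248 / 10 = 24.8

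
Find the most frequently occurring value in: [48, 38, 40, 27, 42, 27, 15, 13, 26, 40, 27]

27

Step 1: Count the frequency of each value:
  13: appears 1 time(s)
  15: appears 1 time(s)
  26: appears 1 time(s)
  27: appears 3 time(s)
  38: appears 1 time(s)
  40: appears 2 time(s)
  42: appears 1 time(s)
  48: appears 1 time(s)
Step 2: The value 27 appears most frequently (3 times).
Step 3: Mode = 27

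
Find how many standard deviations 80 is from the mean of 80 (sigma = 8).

0

Step 1: Recall the z-score formula: z = (x - mu) / sigma
Step 2: Substitute values: z = (80 - 80) / 8
Step 3: z = 0 / 8 = 0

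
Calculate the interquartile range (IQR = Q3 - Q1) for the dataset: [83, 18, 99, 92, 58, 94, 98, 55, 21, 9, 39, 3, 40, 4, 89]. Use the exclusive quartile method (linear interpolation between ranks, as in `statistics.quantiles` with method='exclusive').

74

Step 1: Sort the data: [3, 4, 9, 18, 21, 39, 40, 55, 58, 83, 89, 92, 94, 98, 99]
Step 2: n = 15
Step 3: Using the exclusive quartile method:
  Q1 = 18
  Q2 (median) = 55
  Q3 = 92
  IQR = Q3 - Q1 = 92 - 18 = 74
Step 4: IQR = 74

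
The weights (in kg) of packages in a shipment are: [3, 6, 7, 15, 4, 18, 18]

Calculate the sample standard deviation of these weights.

6.6189

Step 1: Compute the mean: 10.1429
Step 2: Sum of squared deviations from the mean: 262.8571
Step 3: Sample variance = 262.8571 / 6 = 43.8095
Step 4: Standard deviation = sqrt(43.8095) = 6.6189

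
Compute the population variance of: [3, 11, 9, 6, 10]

8.56

Step 1: Compute the mean: (3 + 11 + 9 + 6 + 10) / 5 = 7.8
Step 2: Compute squared deviations from the mean:
  (3 - 7.8)^2 = 23.04
  (11 - 7.8)^2 = 10.24
  (9 - 7.8)^2 = 1.44
  (6 - 7.8)^2 = 3.24
  (10 - 7.8)^2 = 4.84
Step 3: Sum of squared deviations = 42.8
Step 4: Population variance = 42.8 / 5 = 8.56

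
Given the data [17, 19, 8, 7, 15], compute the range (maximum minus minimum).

12

Step 1: Identify the maximum value: max = 19
Step 2: Identify the minimum value: min = 7
Step 3: Range = max - min = 19 - 7 = 12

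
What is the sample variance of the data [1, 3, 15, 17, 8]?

50.2

Step 1: Compute the mean: (1 + 3 + 15 + 17 + 8) / 5 = 8.8
Step 2: Compute squared deviations from the mean:
  (1 - 8.8)^2 = 60.84
  (3 - 8.8)^2 = 33.64
  (15 - 8.8)^2 = 38.44
  (17 - 8.8)^2 = 67.24
  (8 - 8.8)^2 = 0.64
Step 3: Sum of squared deviations = 200.8
Step 4: Sample variance = 200.8 / 4 = 50.2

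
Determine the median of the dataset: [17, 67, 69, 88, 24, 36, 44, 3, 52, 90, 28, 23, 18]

36

Step 1: Sort the data in ascending order: [3, 17, 18, 23, 24, 28, 36, 44, 52, 67, 69, 88, 90]
Step 2: The number of values is n = 13.
Step 3: Since n is odd, the median is the middle value at position 7: 36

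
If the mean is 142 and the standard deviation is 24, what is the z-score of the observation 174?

1.3333

Step 1: Recall the z-score formula: z = (x - mu) / sigma
Step 2: Substitute values: z = (174 - 142) / 24
Step 3: z = 32 / 24 = 1.3333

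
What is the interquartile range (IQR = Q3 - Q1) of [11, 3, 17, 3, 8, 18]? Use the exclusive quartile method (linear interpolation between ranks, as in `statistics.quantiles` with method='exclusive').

14.25

Step 1: Sort the data: [3, 3, 8, 11, 17, 18]
Step 2: n = 6
Step 3: Using the exclusive quartile method:
  Q1 = 3
  Q2 (median) = 9.5
  Q3 = 17.25
  IQR = Q3 - Q1 = 17.25 - 3 = 14.25
Step 4: IQR = 14.25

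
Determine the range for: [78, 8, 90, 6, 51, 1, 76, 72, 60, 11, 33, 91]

90

Step 1: Identify the maximum value: max = 91
Step 2: Identify the minimum value: min = 1
Step 3: Range = max - min = 91 - 1 = 90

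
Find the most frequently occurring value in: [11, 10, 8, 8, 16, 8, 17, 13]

8

Step 1: Count the frequency of each value:
  8: appears 3 time(s)
  10: appears 1 time(s)
  11: appears 1 time(s)
  13: appears 1 time(s)
  16: appears 1 time(s)
  17: appears 1 time(s)
Step 2: The value 8 appears most frequently (3 times).
Step 3: Mode = 8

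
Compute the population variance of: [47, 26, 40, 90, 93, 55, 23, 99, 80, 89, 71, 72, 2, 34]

867.801

Step 1: Compute the mean: (47 + 26 + 40 + 90 + 93 + 55 + 23 + 99 + 80 + 89 + 71 + 72 + 2 + 34) / 14 = 58.6429
Step 2: Compute squared deviations from the mean:
  (47 - 58.6429)^2 = 135.5561
  (26 - 58.6429)^2 = 1065.5561
  (40 - 58.6429)^2 = 347.5561
  (90 - 58.6429)^2 = 983.2704
  (93 - 58.6429)^2 = 1180.4133
  (55 - 58.6429)^2 = 13.2704
  (23 - 58.6429)^2 = 1270.4133
  (99 - 58.6429)^2 = 1628.699
  (80 - 58.6429)^2 = 456.1276
  (89 - 58.6429)^2 = 921.5561
  (71 - 58.6429)^2 = 152.699
  (72 - 58.6429)^2 = 178.4133
  (2 - 58.6429)^2 = 3208.4133
  (34 - 58.6429)^2 = 607.2704
Step 3: Sum of squared deviations = 12149.2143
Step 4: Population variance = 12149.2143 / 14 = 867.801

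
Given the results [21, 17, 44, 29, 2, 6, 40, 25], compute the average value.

23

Step 1: Sum all values: 21 + 17 + 44 + 29 + 2 + 6 + 40 + 25 = 184
Step 2: Count the number of values: n = 8
Step 3: Mean = sum / n = 184 / 8 = 23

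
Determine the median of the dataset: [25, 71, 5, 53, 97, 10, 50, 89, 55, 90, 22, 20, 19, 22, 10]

25

Step 1: Sort the data in ascending order: [5, 10, 10, 19, 20, 22, 22, 25, 50, 53, 55, 71, 89, 90, 97]
Step 2: The number of values is n = 15.
Step 3: Since n is odd, the median is the middle value at position 8: 25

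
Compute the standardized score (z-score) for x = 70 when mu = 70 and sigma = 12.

0

Step 1: Recall the z-score formula: z = (x - mu) / sigma
Step 2: Substitute values: z = (70 - 70) / 12
Step 3: z = 0 / 12 = 0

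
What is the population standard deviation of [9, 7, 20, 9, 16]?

4.9558

Step 1: Compute the mean: 12.2
Step 2: Sum of squared deviations from the mean: 122.8
Step 3: Population variance = 122.8 / 5 = 24.56
Step 4: Standard deviation = sqrt(24.56) = 4.9558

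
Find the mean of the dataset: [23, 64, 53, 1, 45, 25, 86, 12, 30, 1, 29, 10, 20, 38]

31.2143

Step 1: Sum all values: 23 + 64 + 53 + 1 + 45 + 25 + 86 + 12 + 30 + 1 + 29 + 10 + 20 + 38 = 437
Step 2: Count the number of values: n = 14
Step 3: Mean = sum / n = 437 / 14 = 31.2143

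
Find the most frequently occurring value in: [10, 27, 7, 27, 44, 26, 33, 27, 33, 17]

27

Step 1: Count the frequency of each value:
  7: appears 1 time(s)
  10: appears 1 time(s)
  17: appears 1 time(s)
  26: appears 1 time(s)
  27: appears 3 time(s)
  33: appears 2 time(s)
  44: appears 1 time(s)
Step 2: The value 27 appears most frequently (3 times).
Step 3: Mode = 27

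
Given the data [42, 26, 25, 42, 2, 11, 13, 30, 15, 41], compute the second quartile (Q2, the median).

25.5

Step 1: Sort the data: [2, 11, 13, 15, 25, 26, 30, 41, 42, 42]
Step 2: n = 10
Step 3: Q2 is the median. Since n is even, it is the average of the values at positions 5 and 6:
  Q2 = (25 + 26) / 2 = 25.5
Step 4: Q2 = 25.5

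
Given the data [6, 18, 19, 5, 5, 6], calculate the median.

6

Step 1: Sort the data in ascending order: [5, 5, 6, 6, 18, 19]
Step 2: The number of values is n = 6.
Step 3: Since n is even, the median is the average of positions 3 and 4:
  Median = (6 + 6) / 2 = 6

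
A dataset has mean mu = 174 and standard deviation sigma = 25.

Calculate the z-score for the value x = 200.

1.04

Step 1: Recall the z-score formula: z = (x - mu) / sigma
Step 2: Substitute values: z = (200 - 174) / 25
Step 3: z = 26 / 25 = 1.04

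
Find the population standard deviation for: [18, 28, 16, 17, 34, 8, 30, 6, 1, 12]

10.315

Step 1: Compute the mean: 17
Step 2: Sum of squared deviations from the mean: 1064
Step 3: Population variance = 1064 / 10 = 106.4
Step 4: Standard deviation = sqrt(106.4) = 10.315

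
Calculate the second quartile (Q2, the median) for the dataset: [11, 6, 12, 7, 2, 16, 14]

11

Step 1: Sort the data: [2, 6, 7, 11, 12, 14, 16]
Step 2: n = 7
Step 3: Q2 is the median. Since n is odd, it is the middle value at position 4: 11
Step 4: Q2 = 11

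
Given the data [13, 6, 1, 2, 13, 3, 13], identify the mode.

13

Step 1: Count the frequency of each value:
  1: appears 1 time(s)
  2: appears 1 time(s)
  3: appears 1 time(s)
  6: appears 1 time(s)
  13: appears 3 time(s)
Step 2: The value 13 appears most frequently (3 times).
Step 3: Mode = 13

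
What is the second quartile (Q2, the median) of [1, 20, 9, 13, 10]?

10

Step 1: Sort the data: [1, 9, 10, 13, 20]
Step 2: n = 5
Step 3: Q2 is the median. Since n is odd, it is the middle value at position 3: 10
Step 4: Q2 = 10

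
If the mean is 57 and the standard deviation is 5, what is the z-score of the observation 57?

0

Step 1: Recall the z-score formula: z = (x - mu) / sigma
Step 2: Substitute values: z = (57 - 57) / 5
Step 3: z = 0 / 5 = 0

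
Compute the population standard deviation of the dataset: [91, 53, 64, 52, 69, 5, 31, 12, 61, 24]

25.9492

Step 1: Compute the mean: 46.2
Step 2: Sum of squared deviations from the mean: 6733.6
Step 3: Population variance = 6733.6 / 10 = 673.36
Step 4: Standard deviation = sqrt(673.36) = 25.9492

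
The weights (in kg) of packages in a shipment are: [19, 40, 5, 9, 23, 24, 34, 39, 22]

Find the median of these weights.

23

Step 1: Sort the data in ascending order: [5, 9, 19, 22, 23, 24, 34, 39, 40]
Step 2: The number of values is n = 9.
Step 3: Since n is odd, the median is the middle value at position 5: 23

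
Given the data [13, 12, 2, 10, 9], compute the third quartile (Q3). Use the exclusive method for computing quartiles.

12.5

Step 1: Sort the data: [2, 9, 10, 12, 13]
Step 2: n = 5
Step 3: Using the exclusive quartile method:
  Q1 = 5.5
  Q2 (median) = 10
  Q3 = 12.5
  IQR = Q3 - Q1 = 12.5 - 5.5 = 7
Step 4: Q3 = 12.5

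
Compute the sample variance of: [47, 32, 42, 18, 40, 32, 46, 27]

101.1429

Step 1: Compute the mean: (47 + 32 + 42 + 18 + 40 + 32 + 46 + 27) / 8 = 35.5
Step 2: Compute squared deviations from the mean:
  (47 - 35.5)^2 = 132.25
  (32 - 35.5)^2 = 12.25
  (42 - 35.5)^2 = 42.25
  (18 - 35.5)^2 = 306.25
  (40 - 35.5)^2 = 20.25
  (32 - 35.5)^2 = 12.25
  (46 - 35.5)^2 = 110.25
  (27 - 35.5)^2 = 72.25
Step 3: Sum of squared deviations = 708
Step 4: Sample variance = 708 / 7 = 101.1429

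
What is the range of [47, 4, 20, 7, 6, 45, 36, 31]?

43

Step 1: Identify the maximum value: max = 47
Step 2: Identify the minimum value: min = 4
Step 3: Range = max - min = 47 - 4 = 43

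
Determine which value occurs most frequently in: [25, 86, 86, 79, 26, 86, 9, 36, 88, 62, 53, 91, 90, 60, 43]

86

Step 1: Count the frequency of each value:
  9: appears 1 time(s)
  25: appears 1 time(s)
  26: appears 1 time(s)
  36: appears 1 time(s)
  43: appears 1 time(s)
  53: appears 1 time(s)
  60: appears 1 time(s)
  62: appears 1 time(s)
  79: appears 1 time(s)
  86: appears 3 time(s)
  88: appears 1 time(s)
  90: appears 1 time(s)
  91: appears 1 time(s)
Step 2: The value 86 appears most frequently (3 times).
Step 3: Mode = 86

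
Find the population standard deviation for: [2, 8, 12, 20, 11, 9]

5.3748

Step 1: Compute the mean: 10.3333
Step 2: Sum of squared deviations from the mean: 173.3333
Step 3: Population variance = 173.3333 / 6 = 28.8889
Step 4: Standard deviation = sqrt(28.8889) = 5.3748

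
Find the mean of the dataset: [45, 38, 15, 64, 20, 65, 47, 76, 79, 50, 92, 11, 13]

47.3077

Step 1: Sum all values: 45 + 38 + 15 + 64 + 20 + 65 + 47 + 76 + 79 + 50 + 92 + 11 + 13 = 615
Step 2: Count the number of values: n = 13
Step 3: Mean = sum / n = 615 / 13 = 47.3077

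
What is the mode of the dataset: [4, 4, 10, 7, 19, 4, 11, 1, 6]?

4

Step 1: Count the frequency of each value:
  1: appears 1 time(s)
  4: appears 3 time(s)
  6: appears 1 time(s)
  7: appears 1 time(s)
  10: appears 1 time(s)
  11: appears 1 time(s)
  19: appears 1 time(s)
Step 2: The value 4 appears most frequently (3 times).
Step 3: Mode = 4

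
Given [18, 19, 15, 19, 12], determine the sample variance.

9.3

Step 1: Compute the mean: (18 + 19 + 15 + 19 + 12) / 5 = 16.6
Step 2: Compute squared deviations from the mean:
  (18 - 16.6)^2 = 1.96
  (19 - 16.6)^2 = 5.76
  (15 - 16.6)^2 = 2.56
  (19 - 16.6)^2 = 5.76
  (12 - 16.6)^2 = 21.16
Step 3: Sum of squared deviations = 37.2
Step 4: Sample variance = 37.2 / 4 = 9.3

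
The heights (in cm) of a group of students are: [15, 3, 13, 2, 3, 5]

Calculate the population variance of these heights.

26.8056

Step 1: Compute the mean: (15 + 3 + 13 + 2 + 3 + 5) / 6 = 6.8333
Step 2: Compute squared deviations from the mean:
  (15 - 6.8333)^2 = 66.6944
  (3 - 6.8333)^2 = 14.6944
  (13 - 6.8333)^2 = 38.0278
  (2 - 6.8333)^2 = 23.3611
  (3 - 6.8333)^2 = 14.6944
  (5 - 6.8333)^2 = 3.3611
Step 3: Sum of squared deviations = 160.8333
Step 4: Population variance = 160.8333 / 6 = 26.8056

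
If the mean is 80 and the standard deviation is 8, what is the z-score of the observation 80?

0

Step 1: Recall the z-score formula: z = (x - mu) / sigma
Step 2: Substitute values: z = (80 - 80) / 8
Step 3: z = 0 / 8 = 0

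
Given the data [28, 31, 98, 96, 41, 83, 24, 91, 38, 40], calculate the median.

40.5

Step 1: Sort the data in ascending order: [24, 28, 31, 38, 40, 41, 83, 91, 96, 98]
Step 2: The number of values is n = 10.
Step 3: Since n is even, the median is the average of positions 5 and 6:
  Median = (40 + 41) / 2 = 40.5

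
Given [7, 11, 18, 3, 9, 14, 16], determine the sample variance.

27.8095

Step 1: Compute the mean: (7 + 11 + 18 + 3 + 9 + 14 + 16) / 7 = 11.1429
Step 2: Compute squared deviations from the mean:
  (7 - 11.1429)^2 = 17.1633
  (11 - 11.1429)^2 = 0.0204
  (18 - 11.1429)^2 = 47.0204
  (3 - 11.1429)^2 = 66.3061
  (9 - 11.1429)^2 = 4.5918
  (14 - 11.1429)^2 = 8.1633
  (16 - 11.1429)^2 = 23.5918
Step 3: Sum of squared deviations = 166.8571
Step 4: Sample variance = 166.8571 / 6 = 27.8095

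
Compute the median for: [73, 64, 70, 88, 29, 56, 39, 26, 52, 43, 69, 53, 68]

56

Step 1: Sort the data in ascending order: [26, 29, 39, 43, 52, 53, 56, 64, 68, 69, 70, 73, 88]
Step 2: The number of values is n = 13.
Step 3: Since n is odd, the median is the middle value at position 7: 56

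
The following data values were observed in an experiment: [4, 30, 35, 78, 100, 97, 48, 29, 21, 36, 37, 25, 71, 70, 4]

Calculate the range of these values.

96

Step 1: Identify the maximum value: max = 100
Step 2: Identify the minimum value: min = 4
Step 3: Range = max - min = 100 - 4 = 96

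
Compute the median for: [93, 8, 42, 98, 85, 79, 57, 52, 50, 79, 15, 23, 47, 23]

51

Step 1: Sort the data in ascending order: [8, 15, 23, 23, 42, 47, 50, 52, 57, 79, 79, 85, 93, 98]
Step 2: The number of values is n = 14.
Step 3: Since n is even, the median is the average of positions 7 and 8:
  Median = (50 + 52) / 2 = 51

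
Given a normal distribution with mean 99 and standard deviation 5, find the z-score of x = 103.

0.8

Step 1: Recall the z-score formula: z = (x - mu) / sigma
Step 2: Substitute values: z = (103 - 99) / 5
Step 3: z = 4 / 5 = 0.8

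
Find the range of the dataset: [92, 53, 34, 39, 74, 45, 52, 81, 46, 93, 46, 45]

59

Step 1: Identify the maximum value: max = 93
Step 2: Identify the minimum value: min = 34
Step 3: Range = max - min = 93 - 34 = 59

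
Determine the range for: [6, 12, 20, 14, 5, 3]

17

Step 1: Identify the maximum value: max = 20
Step 2: Identify the minimum value: min = 3
Step 3: Range = max - min = 20 - 3 = 17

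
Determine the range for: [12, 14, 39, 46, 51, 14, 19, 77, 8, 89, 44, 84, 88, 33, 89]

81

Step 1: Identify the maximum value: max = 89
Step 2: Identify the minimum value: min = 8
Step 3: Range = max - min = 89 - 8 = 81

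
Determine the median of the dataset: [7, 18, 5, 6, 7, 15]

7

Step 1: Sort the data in ascending order: [5, 6, 7, 7, 15, 18]
Step 2: The number of values is n = 6.
Step 3: Since n is even, the median is the average of positions 3 and 4:
  Median = (7 + 7) / 2 = 7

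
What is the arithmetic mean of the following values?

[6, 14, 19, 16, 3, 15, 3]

10.8571

Step 1: Sum all values: 6 + 14 + 19 + 16 + 3 + 15 + 3 = 76
Step 2: Count the number of values: n = 7
Step 3: Mean = sum / n = 76 / 7 = 10.8571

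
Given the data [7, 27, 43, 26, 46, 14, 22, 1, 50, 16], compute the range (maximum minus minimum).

49

Step 1: Identify the maximum value: max = 50
Step 2: Identify the minimum value: min = 1
Step 3: Range = max - min = 50 - 1 = 49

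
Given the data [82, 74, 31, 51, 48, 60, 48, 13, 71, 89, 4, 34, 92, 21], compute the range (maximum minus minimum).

88

Step 1: Identify the maximum value: max = 92
Step 2: Identify the minimum value: min = 4
Step 3: Range = max - min = 92 - 4 = 88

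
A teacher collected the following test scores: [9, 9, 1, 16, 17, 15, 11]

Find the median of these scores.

11

Step 1: Sort the data in ascending order: [1, 9, 9, 11, 15, 16, 17]
Step 2: The number of values is n = 7.
Step 3: Since n is odd, the median is the middle value at position 4: 11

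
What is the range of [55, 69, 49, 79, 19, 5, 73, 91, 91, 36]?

86

Step 1: Identify the maximum value: max = 91
Step 2: Identify the minimum value: min = 5
Step 3: Range = max - min = 91 - 5 = 86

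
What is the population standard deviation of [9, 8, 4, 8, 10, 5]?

2.1344

Step 1: Compute the mean: 7.3333
Step 2: Sum of squared deviations from the mean: 27.3333
Step 3: Population variance = 27.3333 / 6 = 4.5556
Step 4: Standard deviation = sqrt(4.5556) = 2.1344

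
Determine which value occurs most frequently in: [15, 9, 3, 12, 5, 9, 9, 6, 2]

9

Step 1: Count the frequency of each value:
  2: appears 1 time(s)
  3: appears 1 time(s)
  5: appears 1 time(s)
  6: appears 1 time(s)
  9: appears 3 time(s)
  12: appears 1 time(s)
  15: appears 1 time(s)
Step 2: The value 9 appears most frequently (3 times).
Step 3: Mode = 9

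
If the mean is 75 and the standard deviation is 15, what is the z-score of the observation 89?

0.9333

Step 1: Recall the z-score formula: z = (x - mu) / sigma
Step 2: Substitute values: z = (89 - 75) / 15
Step 3: z = 14 / 15 = 0.9333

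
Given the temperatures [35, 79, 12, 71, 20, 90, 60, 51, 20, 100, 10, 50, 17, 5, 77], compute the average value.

46.4667

Step 1: Sum all values: 35 + 79 + 12 + 71 + 20 + 90 + 60 + 51 + 20 + 100 + 10 + 50 + 17 + 5 + 77 = 697
Step 2: Count the number of values: n = 15
Step 3: Mean = sum / n = 697 / 15 = 46.4667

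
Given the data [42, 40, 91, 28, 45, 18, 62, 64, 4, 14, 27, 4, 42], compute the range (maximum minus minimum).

87

Step 1: Identify the maximum value: max = 91
Step 2: Identify the minimum value: min = 4
Step 3: Range = max - min = 91 - 4 = 87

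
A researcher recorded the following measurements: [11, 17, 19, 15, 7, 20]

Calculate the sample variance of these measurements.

24.9667

Step 1: Compute the mean: (11 + 17 + 19 + 15 + 7 + 20) / 6 = 14.8333
Step 2: Compute squared deviations from the mean:
  (11 - 14.8333)^2 = 14.6944
  (17 - 14.8333)^2 = 4.6944
  (19 - 14.8333)^2 = 17.3611
  (15 - 14.8333)^2 = 0.0278
  (7 - 14.8333)^2 = 61.3611
  (20 - 14.8333)^2 = 26.6944
Step 3: Sum of squared deviations = 124.8333
Step 4: Sample variance = 124.8333 / 5 = 24.9667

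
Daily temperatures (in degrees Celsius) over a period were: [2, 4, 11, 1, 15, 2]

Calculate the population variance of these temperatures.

27.8056

Step 1: Compute the mean: (2 + 4 + 11 + 1 + 15 + 2) / 6 = 5.8333
Step 2: Compute squared deviations from the mean:
  (2 - 5.8333)^2 = 14.6944
  (4 - 5.8333)^2 = 3.3611
  (11 - 5.8333)^2 = 26.6944
  (1 - 5.8333)^2 = 23.3611
  (15 - 5.8333)^2 = 84.0278
  (2 - 5.8333)^2 = 14.6944
Step 3: Sum of squared deviations = 166.8333
Step 4: Population variance = 166.8333 / 6 = 27.8056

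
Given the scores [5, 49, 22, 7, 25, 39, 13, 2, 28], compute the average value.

21.1111

Step 1: Sum all values: 5 + 49 + 22 + 7 + 25 + 39 + 13 + 2 + 28 = 190
Step 2: Count the number of values: n = 9
Step 3: Mean = sum / n = 190 / 9 = 21.1111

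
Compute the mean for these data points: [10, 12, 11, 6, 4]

8.6

Step 1: Sum all values: 10 + 12 + 11 + 6 + 4 = 43
Step 2: Count the number of values: n = 5
Step 3: Mean = sum / n = 43 / 5 = 8.6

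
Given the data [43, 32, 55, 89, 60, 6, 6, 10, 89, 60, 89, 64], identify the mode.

89

Step 1: Count the frequency of each value:
  6: appears 2 time(s)
  10: appears 1 time(s)
  32: appears 1 time(s)
  43: appears 1 time(s)
  55: appears 1 time(s)
  60: appears 2 time(s)
  64: appears 1 time(s)
  89: appears 3 time(s)
Step 2: The value 89 appears most frequently (3 times).
Step 3: Mode = 89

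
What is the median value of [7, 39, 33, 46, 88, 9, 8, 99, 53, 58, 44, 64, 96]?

46

Step 1: Sort the data in ascending order: [7, 8, 9, 33, 39, 44, 46, 53, 58, 64, 88, 96, 99]
Step 2: The number of values is n = 13.
Step 3: Since n is odd, the median is the middle value at position 7: 46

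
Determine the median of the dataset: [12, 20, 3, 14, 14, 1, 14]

14

Step 1: Sort the data in ascending order: [1, 3, 12, 14, 14, 14, 20]
Step 2: The number of values is n = 7.
Step 3: Since n is odd, the median is the middle value at position 4: 14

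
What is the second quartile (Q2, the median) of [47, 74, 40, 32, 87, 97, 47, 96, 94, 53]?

63.5

Step 1: Sort the data: [32, 40, 47, 47, 53, 74, 87, 94, 96, 97]
Step 2: n = 10
Step 3: Q2 is the median. Since n is even, it is the average of the values at positions 5 and 6:
  Q2 = (53 + 74) / 2 = 63.5
Step 4: Q2 = 63.5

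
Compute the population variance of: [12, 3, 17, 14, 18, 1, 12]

37.1429

Step 1: Compute the mean: (12 + 3 + 17 + 14 + 18 + 1 + 12) / 7 = 11
Step 2: Compute squared deviations from the mean:
  (12 - 11)^2 = 1
  (3 - 11)^2 = 64
  (17 - 11)^2 = 36
  (14 - 11)^2 = 9
  (18 - 11)^2 = 49
  (1 - 11)^2 = 100
  (12 - 11)^2 = 1
Step 3: Sum of squared deviations = 260
Step 4: Population variance = 260 / 7 = 37.1429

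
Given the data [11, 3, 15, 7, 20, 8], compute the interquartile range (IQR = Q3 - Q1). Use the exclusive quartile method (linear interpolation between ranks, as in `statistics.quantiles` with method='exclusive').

10.25

Step 1: Sort the data: [3, 7, 8, 11, 15, 20]
Step 2: n = 6
Step 3: Using the exclusive quartile method:
  Q1 = 6
  Q2 (median) = 9.5
  Q3 = 16.25
  IQR = Q3 - Q1 = 16.25 - 6 = 10.25
Step 4: IQR = 10.25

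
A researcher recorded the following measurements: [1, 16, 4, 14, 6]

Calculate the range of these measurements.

15

Step 1: Identify the maximum value: max = 16
Step 2: Identify the minimum value: min = 1
Step 3: Range = max - min = 16 - 1 = 15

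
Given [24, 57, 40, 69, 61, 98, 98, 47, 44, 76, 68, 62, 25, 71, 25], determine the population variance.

527.5556

Step 1: Compute the mean: (24 + 57 + 40 + 69 + 61 + 98 + 98 + 47 + 44 + 76 + 68 + 62 + 25 + 71 + 25) / 15 = 57.6667
Step 2: Compute squared deviations from the mean:
  (24 - 57.6667)^2 = 1133.4444
  (57 - 57.6667)^2 = 0.4444
  (40 - 57.6667)^2 = 312.1111
  (69 - 57.6667)^2 = 128.4444
  (61 - 57.6667)^2 = 11.1111
  (98 - 57.6667)^2 = 1626.7778
  (98 - 57.6667)^2 = 1626.7778
  (47 - 57.6667)^2 = 113.7778
  (44 - 57.6667)^2 = 186.7778
  (76 - 57.6667)^2 = 336.1111
  (68 - 57.6667)^2 = 106.7778
  (62 - 57.6667)^2 = 18.7778
  (25 - 57.6667)^2 = 1067.1111
  (71 - 57.6667)^2 = 177.7778
  (25 - 57.6667)^2 = 1067.1111
Step 3: Sum of squared deviations = 7913.3333
Step 4: Population variance = 7913.3333 / 15 = 527.5556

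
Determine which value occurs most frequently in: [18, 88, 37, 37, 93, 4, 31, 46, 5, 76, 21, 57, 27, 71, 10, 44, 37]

37

Step 1: Count the frequency of each value:
  4: appears 1 time(s)
  5: appears 1 time(s)
  10: appears 1 time(s)
  18: appears 1 time(s)
  21: appears 1 time(s)
  27: appears 1 time(s)
  31: appears 1 time(s)
  37: appears 3 time(s)
  44: appears 1 time(s)
  46: appears 1 time(s)
  57: appears 1 time(s)
  71: appears 1 time(s)
  76: appears 1 time(s)
  88: appears 1 time(s)
  93: appears 1 time(s)
Step 2: The value 37 appears most frequently (3 times).
Step 3: Mode = 37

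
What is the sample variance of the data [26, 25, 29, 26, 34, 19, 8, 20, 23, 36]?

63.6

Step 1: Compute the mean: (26 + 25 + 29 + 26 + 34 + 19 + 8 + 20 + 23 + 36) / 10 = 24.6
Step 2: Compute squared deviations from the mean:
  (26 - 24.6)^2 = 1.96
  (25 - 24.6)^2 = 0.16
  (29 - 24.6)^2 = 19.36
  (26 - 24.6)^2 = 1.96
  (34 - 24.6)^2 = 88.36
  (19 - 24.6)^2 = 31.36
  (8 - 24.6)^2 = 275.56
  (20 - 24.6)^2 = 21.16
  (23 - 24.6)^2 = 2.56
  (36 - 24.6)^2 = 129.96
Step 3: Sum of squared deviations = 572.4
Step 4: Sample variance = 572.4 / 9 = 63.6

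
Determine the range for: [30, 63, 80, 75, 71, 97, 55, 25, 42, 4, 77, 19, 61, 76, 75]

93

Step 1: Identify the maximum value: max = 97
Step 2: Identify the minimum value: min = 4
Step 3: Range = max - min = 97 - 4 = 93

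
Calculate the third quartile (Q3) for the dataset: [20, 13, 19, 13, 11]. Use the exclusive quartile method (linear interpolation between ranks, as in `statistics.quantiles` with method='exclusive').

19.5

Step 1: Sort the data: [11, 13, 13, 19, 20]
Step 2: n = 5
Step 3: Using the exclusive quartile method:
  Q1 = 12
  Q2 (median) = 13
  Q3 = 19.5
  IQR = Q3 - Q1 = 19.5 - 12 = 7.5
Step 4: Q3 = 19.5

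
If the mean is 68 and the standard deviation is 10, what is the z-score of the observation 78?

1

Step 1: Recall the z-score formula: z = (x - mu) / sigma
Step 2: Substitute values: z = (78 - 68) / 10
Step 3: z = 10 / 10 = 1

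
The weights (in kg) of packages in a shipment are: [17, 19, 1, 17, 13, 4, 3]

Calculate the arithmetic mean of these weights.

10.5714

Step 1: Sum all values: 17 + 19 + 1 + 17 + 13 + 4 + 3 = 74
Step 2: Count the number of values: n = 7
Step 3: Mean = sum / n = 74 / 7 = 10.5714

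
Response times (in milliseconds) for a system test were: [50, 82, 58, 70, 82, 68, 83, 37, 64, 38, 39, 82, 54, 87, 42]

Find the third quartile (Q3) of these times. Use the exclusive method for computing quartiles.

82

Step 1: Sort the data: [37, 38, 39, 42, 50, 54, 58, 64, 68, 70, 82, 82, 82, 83, 87]
Step 2: n = 15
Step 3: Using the exclusive quartile method:
  Q1 = 42
  Q2 (median) = 64
  Q3 = 82
  IQR = Q3 - Q1 = 82 - 42 = 40
Step 4: Q3 = 82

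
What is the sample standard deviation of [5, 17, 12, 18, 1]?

7.4364

Step 1: Compute the mean: 10.6
Step 2: Sum of squared deviations from the mean: 221.2
Step 3: Sample variance = 221.2 / 4 = 55.3
Step 4: Standard deviation = sqrt(55.3) = 7.4364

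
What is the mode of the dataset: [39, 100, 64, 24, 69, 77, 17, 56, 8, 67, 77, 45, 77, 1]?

77

Step 1: Count the frequency of each value:
  1: appears 1 time(s)
  8: appears 1 time(s)
  17: appears 1 time(s)
  24: appears 1 time(s)
  39: appears 1 time(s)
  45: appears 1 time(s)
  56: appears 1 time(s)
  64: appears 1 time(s)
  67: appears 1 time(s)
  69: appears 1 time(s)
  77: appears 3 time(s)
  100: appears 1 time(s)
Step 2: The value 77 appears most frequently (3 times).
Step 3: Mode = 77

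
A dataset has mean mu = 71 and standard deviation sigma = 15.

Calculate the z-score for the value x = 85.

0.9333

Step 1: Recall the z-score formula: z = (x - mu) / sigma
Step 2: Substitute values: z = (85 - 71) / 15
Step 3: z = 14 / 15 = 0.9333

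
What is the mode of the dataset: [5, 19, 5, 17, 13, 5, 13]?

5

Step 1: Count the frequency of each value:
  5: appears 3 time(s)
  13: appears 2 time(s)
  17: appears 1 time(s)
  19: appears 1 time(s)
Step 2: The value 5 appears most frequently (3 times).
Step 3: Mode = 5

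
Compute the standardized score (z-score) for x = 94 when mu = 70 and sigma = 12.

2

Step 1: Recall the z-score formula: z = (x - mu) / sigma
Step 2: Substitute values: z = (94 - 70) / 12
Step 3: z = 24 / 12 = 2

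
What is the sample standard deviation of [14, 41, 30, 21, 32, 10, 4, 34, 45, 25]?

13.3766

Step 1: Compute the mean: 25.6
Step 2: Sum of squared deviations from the mean: 1610.4
Step 3: Sample variance = 1610.4 / 9 = 178.9333
Step 4: Standard deviation = sqrt(178.9333) = 13.3766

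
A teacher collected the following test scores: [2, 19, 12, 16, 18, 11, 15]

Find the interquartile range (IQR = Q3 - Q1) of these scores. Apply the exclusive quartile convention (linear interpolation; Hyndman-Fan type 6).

7

Step 1: Sort the data: [2, 11, 12, 15, 16, 18, 19]
Step 2: n = 7
Step 3: Using the exclusive quartile method:
  Q1 = 11
  Q2 (median) = 15
  Q3 = 18
  IQR = Q3 - Q1 = 18 - 11 = 7
Step 4: IQR = 7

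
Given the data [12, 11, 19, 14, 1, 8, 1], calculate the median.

11

Step 1: Sort the data in ascending order: [1, 1, 8, 11, 12, 14, 19]
Step 2: The number of values is n = 7.
Step 3: Since n is odd, the median is the middle value at position 4: 11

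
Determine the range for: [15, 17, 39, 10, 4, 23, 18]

35

Step 1: Identify the maximum value: max = 39
Step 2: Identify the minimum value: min = 4
Step 3: Range = max - min = 39 - 4 = 35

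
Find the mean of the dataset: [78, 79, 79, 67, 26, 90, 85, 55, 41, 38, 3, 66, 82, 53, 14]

57.0667

Step 1: Sum all values: 78 + 79 + 79 + 67 + 26 + 90 + 85 + 55 + 41 + 38 + 3 + 66 + 82 + 53 + 14 = 856
Step 2: Count the number of values: n = 15
Step 3: Mean = sum / n = 856 / 15 = 57.0667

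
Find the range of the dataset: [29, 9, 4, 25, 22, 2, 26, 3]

27

Step 1: Identify the maximum value: max = 29
Step 2: Identify the minimum value: min = 2
Step 3: Range = max - min = 29 - 2 = 27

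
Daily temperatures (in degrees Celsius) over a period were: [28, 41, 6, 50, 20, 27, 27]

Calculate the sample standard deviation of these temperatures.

14.1522

Step 1: Compute the mean: 28.4286
Step 2: Sum of squared deviations from the mean: 1201.7143
Step 3: Sample variance = 1201.7143 / 6 = 200.2857
Step 4: Standard deviation = sqrt(200.2857) = 14.1522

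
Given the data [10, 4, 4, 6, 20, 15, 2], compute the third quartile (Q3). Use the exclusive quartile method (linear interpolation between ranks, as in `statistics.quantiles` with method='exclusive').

15

Step 1: Sort the data: [2, 4, 4, 6, 10, 15, 20]
Step 2: n = 7
Step 3: Using the exclusive quartile method:
  Q1 = 4
  Q2 (median) = 6
  Q3 = 15
  IQR = Q3 - Q1 = 15 - 4 = 11
Step 4: Q3 = 15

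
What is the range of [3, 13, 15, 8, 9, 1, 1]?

14

Step 1: Identify the maximum value: max = 15
Step 2: Identify the minimum value: min = 1
Step 3: Range = max - min = 15 - 1 = 14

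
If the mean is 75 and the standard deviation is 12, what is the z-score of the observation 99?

2

Step 1: Recall the z-score formula: z = (x - mu) / sigma
Step 2: Substitute values: z = (99 - 75) / 12
Step 3: z = 24 / 12 = 2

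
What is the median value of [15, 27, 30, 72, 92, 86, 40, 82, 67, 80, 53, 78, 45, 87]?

69.5

Step 1: Sort the data in ascending order: [15, 27, 30, 40, 45, 53, 67, 72, 78, 80, 82, 86, 87, 92]
Step 2: The number of values is n = 14.
Step 3: Since n is even, the median is the average of positions 7 and 8:
  Median = (67 + 72) / 2 = 69.5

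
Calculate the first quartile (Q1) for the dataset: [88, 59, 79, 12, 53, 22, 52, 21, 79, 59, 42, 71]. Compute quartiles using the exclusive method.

27

Step 1: Sort the data: [12, 21, 22, 42, 52, 53, 59, 59, 71, 79, 79, 88]
Step 2: n = 12
Step 3: Using the exclusive quartile method:
  Q1 = 27
  Q2 (median) = 56
  Q3 = 77
  IQR = Q3 - Q1 = 77 - 27 = 50
Step 4: Q1 = 27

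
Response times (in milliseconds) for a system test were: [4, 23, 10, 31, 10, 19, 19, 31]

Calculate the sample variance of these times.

98.2679

Step 1: Compute the mean: (4 + 23 + 10 + 31 + 10 + 19 + 19 + 31) / 8 = 18.375
Step 2: Compute squared deviations from the mean:
  (4 - 18.375)^2 = 206.6406
  (23 - 18.375)^2 = 21.3906
  (10 - 18.375)^2 = 70.1406
  (31 - 18.375)^2 = 159.3906
  (10 - 18.375)^2 = 70.1406
  (19 - 18.375)^2 = 0.3906
  (19 - 18.375)^2 = 0.3906
  (31 - 18.375)^2 = 159.3906
Step 3: Sum of squared deviations = 687.875
Step 4: Sample variance = 687.875 / 7 = 98.2679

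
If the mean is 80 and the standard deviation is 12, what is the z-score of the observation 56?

-2

Step 1: Recall the z-score formula: z = (x - mu) / sigma
Step 2: Substitute values: z = (56 - 80) / 12
Step 3: z = -24 / 12 = -2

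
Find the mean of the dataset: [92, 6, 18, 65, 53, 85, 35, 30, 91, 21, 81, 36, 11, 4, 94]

48.1333

Step 1: Sum all values: 92 + 6 + 18 + 65 + 53 + 85 + 35 + 30 + 91 + 21 + 81 + 36 + 11 + 4 + 94 = 722
Step 2: Count the number of values: n = 15
Step 3: Mean = sum / n = 722 / 15 = 48.1333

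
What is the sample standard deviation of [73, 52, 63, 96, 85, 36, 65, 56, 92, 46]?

19.9733

Step 1: Compute the mean: 66.4
Step 2: Sum of squared deviations from the mean: 3590.4
Step 3: Sample variance = 3590.4 / 9 = 398.9333
Step 4: Standard deviation = sqrt(398.9333) = 19.9733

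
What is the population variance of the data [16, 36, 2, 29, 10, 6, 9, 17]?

118.7344

Step 1: Compute the mean: (16 + 36 + 2 + 29 + 10 + 6 + 9 + 17) / 8 = 15.625
Step 2: Compute squared deviations from the mean:
  (16 - 15.625)^2 = 0.1406
  (36 - 15.625)^2 = 415.1406
  (2 - 15.625)^2 = 185.6406
  (29 - 15.625)^2 = 178.8906
  (10 - 15.625)^2 = 31.6406
  (6 - 15.625)^2 = 92.6406
  (9 - 15.625)^2 = 43.8906
  (17 - 15.625)^2 = 1.8906
Step 3: Sum of squared deviations = 949.875
Step 4: Population variance = 949.875 / 8 = 118.7344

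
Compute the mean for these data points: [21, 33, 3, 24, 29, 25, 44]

25.5714

Step 1: Sum all values: 21 + 33 + 3 + 24 + 29 + 25 + 44 = 179
Step 2: Count the number of values: n = 7
Step 3: Mean = sum / n = 179 / 7 = 25.5714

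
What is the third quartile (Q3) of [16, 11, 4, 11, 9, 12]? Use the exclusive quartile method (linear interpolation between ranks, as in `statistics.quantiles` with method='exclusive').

13

Step 1: Sort the data: [4, 9, 11, 11, 12, 16]
Step 2: n = 6
Step 3: Using the exclusive quartile method:
  Q1 = 7.75
  Q2 (median) = 11
  Q3 = 13
  IQR = Q3 - Q1 = 13 - 7.75 = 5.25
Step 4: Q3 = 13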